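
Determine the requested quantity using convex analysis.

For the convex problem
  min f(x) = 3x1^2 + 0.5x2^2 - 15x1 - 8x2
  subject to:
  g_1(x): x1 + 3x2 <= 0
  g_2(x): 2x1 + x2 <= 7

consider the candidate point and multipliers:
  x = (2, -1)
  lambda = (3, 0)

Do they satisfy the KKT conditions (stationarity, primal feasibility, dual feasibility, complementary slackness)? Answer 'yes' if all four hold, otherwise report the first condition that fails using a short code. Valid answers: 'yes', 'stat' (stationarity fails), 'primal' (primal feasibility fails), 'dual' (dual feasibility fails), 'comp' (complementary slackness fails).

Gradient of f: grad f(x) = Q x + c = (-3, -9)
Constraint values g_i(x) = a_i^T x - b_i:
  g_1((2, -1)) = -1
  g_2((2, -1)) = -4
Stationarity residual: grad f(x) + sum_i lambda_i a_i = (0, 0)
  -> stationarity OK
Primal feasibility (all g_i <= 0): OK
Dual feasibility (all lambda_i >= 0): OK
Complementary slackness (lambda_i * g_i(x) = 0 for all i): FAILS

Verdict: the first failing condition is complementary_slackness -> comp.

comp


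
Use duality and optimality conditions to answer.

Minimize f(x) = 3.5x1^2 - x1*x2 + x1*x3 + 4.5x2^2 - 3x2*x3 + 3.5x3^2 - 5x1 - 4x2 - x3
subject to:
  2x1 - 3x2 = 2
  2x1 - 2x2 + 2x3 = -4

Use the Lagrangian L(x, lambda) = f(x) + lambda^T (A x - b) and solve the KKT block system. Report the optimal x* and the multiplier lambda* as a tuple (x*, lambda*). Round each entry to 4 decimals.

Form the Lagrangian:
  L(x, lambda) = (1/2) x^T Q x + c^T x + lambda^T (A x - b)
Stationarity (grad_x L = 0): Q x + c + A^T lambda = 0.
Primal feasibility: A x = b.

This gives the KKT block system:
  [ Q   A^T ] [ x     ]   [-c ]
  [ A    0  ] [ lambda ] = [ b ]

Solving the linear system:
  x*      = (0.22, -0.52, -2.74)
  lambda* = (-6.36, 9.2)
  f(x*)   = 26.62

x* = (0.22, -0.52, -2.74), lambda* = (-6.36, 9.2)


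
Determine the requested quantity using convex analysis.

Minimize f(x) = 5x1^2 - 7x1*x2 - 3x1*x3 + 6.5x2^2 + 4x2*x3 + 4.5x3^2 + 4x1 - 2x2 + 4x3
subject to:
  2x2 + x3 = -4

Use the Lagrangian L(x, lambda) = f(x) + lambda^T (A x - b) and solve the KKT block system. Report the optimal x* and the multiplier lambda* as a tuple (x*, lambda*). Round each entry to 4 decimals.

Form the Lagrangian:
  L(x, lambda) = (1/2) x^T Q x + c^T x + lambda^T (A x - b)
Stationarity (grad_x L = 0): Q x + c + A^T lambda = 0.
Primal feasibility: A x = b.

This gives the KKT block system:
  [ Q   A^T ] [ x     ]   [-c ]
  [ A    0  ] [ lambda ] = [ b ]

Solving the linear system:
  x*      = (-1.7447, -1.4468, -1.1064)
  lambda* = (6.5106)
  f(x*)   = 8.766

x* = (-1.7447, -1.4468, -1.1064), lambda* = (6.5106)


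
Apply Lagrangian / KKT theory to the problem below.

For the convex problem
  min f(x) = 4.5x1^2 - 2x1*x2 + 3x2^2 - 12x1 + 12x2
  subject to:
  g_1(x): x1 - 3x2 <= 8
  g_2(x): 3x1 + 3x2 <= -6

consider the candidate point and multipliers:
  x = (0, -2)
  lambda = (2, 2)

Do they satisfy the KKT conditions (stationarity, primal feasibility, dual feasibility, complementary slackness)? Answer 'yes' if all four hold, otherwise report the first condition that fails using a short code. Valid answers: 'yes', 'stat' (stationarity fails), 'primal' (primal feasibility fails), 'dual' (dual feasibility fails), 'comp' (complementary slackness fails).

Gradient of f: grad f(x) = Q x + c = (-8, 0)
Constraint values g_i(x) = a_i^T x - b_i:
  g_1((0, -2)) = -2
  g_2((0, -2)) = 0
Stationarity residual: grad f(x) + sum_i lambda_i a_i = (0, 0)
  -> stationarity OK
Primal feasibility (all g_i <= 0): OK
Dual feasibility (all lambda_i >= 0): OK
Complementary slackness (lambda_i * g_i(x) = 0 for all i): FAILS

Verdict: the first failing condition is complementary_slackness -> comp.

comp


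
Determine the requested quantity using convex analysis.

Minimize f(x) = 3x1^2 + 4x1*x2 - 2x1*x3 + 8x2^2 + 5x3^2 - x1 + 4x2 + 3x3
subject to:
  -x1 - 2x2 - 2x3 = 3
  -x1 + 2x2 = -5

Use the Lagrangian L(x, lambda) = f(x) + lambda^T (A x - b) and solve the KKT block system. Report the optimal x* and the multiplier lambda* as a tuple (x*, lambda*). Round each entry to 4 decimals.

Form the Lagrangian:
  L(x, lambda) = (1/2) x^T Q x + c^T x + lambda^T (A x - b)
Stationarity (grad_x L = 0): Q x + c + A^T lambda = 0.
Primal feasibility: A x = b.

This gives the KKT block system:
  [ Q   A^T ] [ x     ]   [-c ]
  [ A    0  ] [ lambda ] = [ b ]

Solving the linear system:
  x*      = (1.5714, -1.7143, -0.5714)
  lambda* = (-2.9286, 5.6429)
  f(x*)   = 13.4286

x* = (1.5714, -1.7143, -0.5714), lambda* = (-2.9286, 5.6429)


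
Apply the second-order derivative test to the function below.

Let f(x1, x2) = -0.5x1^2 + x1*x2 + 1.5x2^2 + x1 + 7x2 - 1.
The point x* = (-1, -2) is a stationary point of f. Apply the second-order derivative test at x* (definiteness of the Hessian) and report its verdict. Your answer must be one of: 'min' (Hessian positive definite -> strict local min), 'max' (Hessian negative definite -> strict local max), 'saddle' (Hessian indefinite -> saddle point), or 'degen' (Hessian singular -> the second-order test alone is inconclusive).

Compute the Hessian H = grad^2 f:
  H = [[-1, 1], [1, 3]]
Verify stationarity: grad f(x*) = H x* + g = (0, 0).
Eigenvalues of H: -1.2361, 3.2361.
Eigenvalues have mixed signs, so H is indefinite -> x* is a saddle point.

saddle


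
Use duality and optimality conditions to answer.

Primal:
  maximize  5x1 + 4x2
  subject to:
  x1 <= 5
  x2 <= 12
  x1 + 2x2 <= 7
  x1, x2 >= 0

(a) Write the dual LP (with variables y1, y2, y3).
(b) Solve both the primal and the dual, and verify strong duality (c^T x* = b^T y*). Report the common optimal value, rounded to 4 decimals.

The standard primal-dual pair for 'max c^T x s.t. A x <= b, x >= 0' is:
  Dual:  min b^T y  s.t.  A^T y >= c,  y >= 0.

So the dual LP is:
  minimize  5y1 + 12y2 + 7y3
  subject to:
    y1 + y3 >= 5
    y2 + 2y3 >= 4
    y1, y2, y3 >= 0

Solving the primal: x* = (5, 1).
  primal value c^T x* = 29.
Solving the dual: y* = (3, 0, 2).
  dual value b^T y* = 29.
Strong duality: c^T x* = b^T y*. Confirmed.

29


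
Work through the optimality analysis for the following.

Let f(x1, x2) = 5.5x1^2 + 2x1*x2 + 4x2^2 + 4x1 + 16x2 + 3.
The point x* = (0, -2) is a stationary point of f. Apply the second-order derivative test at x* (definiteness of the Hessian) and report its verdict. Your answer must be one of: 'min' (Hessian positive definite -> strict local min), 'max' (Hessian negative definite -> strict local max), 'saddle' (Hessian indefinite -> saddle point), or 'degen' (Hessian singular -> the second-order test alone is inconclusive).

Compute the Hessian H = grad^2 f:
  H = [[11, 2], [2, 8]]
Verify stationarity: grad f(x*) = H x* + g = (0, 0).
Eigenvalues of H: 7, 12.
Both eigenvalues > 0, so H is positive definite -> x* is a strict local min.

min


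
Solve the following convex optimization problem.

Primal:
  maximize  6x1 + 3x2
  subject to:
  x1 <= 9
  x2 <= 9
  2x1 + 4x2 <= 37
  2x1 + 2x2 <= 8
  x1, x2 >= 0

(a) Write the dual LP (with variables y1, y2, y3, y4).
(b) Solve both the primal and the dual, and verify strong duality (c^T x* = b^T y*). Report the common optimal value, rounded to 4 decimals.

The standard primal-dual pair for 'max c^T x s.t. A x <= b, x >= 0' is:
  Dual:  min b^T y  s.t.  A^T y >= c,  y >= 0.

So the dual LP is:
  minimize  9y1 + 9y2 + 37y3 + 8y4
  subject to:
    y1 + 2y3 + 2y4 >= 6
    y2 + 4y3 + 2y4 >= 3
    y1, y2, y3, y4 >= 0

Solving the primal: x* = (4, 0).
  primal value c^T x* = 24.
Solving the dual: y* = (0, 0, 0, 3).
  dual value b^T y* = 24.
Strong duality: c^T x* = b^T y*. Confirmed.

24


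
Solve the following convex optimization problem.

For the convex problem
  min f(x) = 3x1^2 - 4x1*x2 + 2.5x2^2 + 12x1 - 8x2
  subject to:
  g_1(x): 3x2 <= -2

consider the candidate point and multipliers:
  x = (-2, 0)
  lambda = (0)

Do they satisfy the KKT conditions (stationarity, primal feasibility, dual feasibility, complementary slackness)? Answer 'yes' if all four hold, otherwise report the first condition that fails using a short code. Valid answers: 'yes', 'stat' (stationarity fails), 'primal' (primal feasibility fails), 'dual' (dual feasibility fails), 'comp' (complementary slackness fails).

Gradient of f: grad f(x) = Q x + c = (0, 0)
Constraint values g_i(x) = a_i^T x - b_i:
  g_1((-2, 0)) = 2
Stationarity residual: grad f(x) + sum_i lambda_i a_i = (0, 0)
  -> stationarity OK
Primal feasibility (all g_i <= 0): FAILS
Dual feasibility (all lambda_i >= 0): OK
Complementary slackness (lambda_i * g_i(x) = 0 for all i): OK

Verdict: the first failing condition is primal_feasibility -> primal.

primal


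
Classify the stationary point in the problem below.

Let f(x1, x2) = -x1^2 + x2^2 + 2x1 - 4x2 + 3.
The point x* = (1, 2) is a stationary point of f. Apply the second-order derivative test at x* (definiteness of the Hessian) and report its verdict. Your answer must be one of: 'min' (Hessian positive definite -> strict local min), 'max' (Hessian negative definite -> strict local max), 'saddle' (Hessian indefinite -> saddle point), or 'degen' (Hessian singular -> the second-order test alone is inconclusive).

Compute the Hessian H = grad^2 f:
  H = [[-2, 0], [0, 2]]
Verify stationarity: grad f(x*) = H x* + g = (0, 0).
Eigenvalues of H: -2, 2.
Eigenvalues have mixed signs, so H is indefinite -> x* is a saddle point.

saddle


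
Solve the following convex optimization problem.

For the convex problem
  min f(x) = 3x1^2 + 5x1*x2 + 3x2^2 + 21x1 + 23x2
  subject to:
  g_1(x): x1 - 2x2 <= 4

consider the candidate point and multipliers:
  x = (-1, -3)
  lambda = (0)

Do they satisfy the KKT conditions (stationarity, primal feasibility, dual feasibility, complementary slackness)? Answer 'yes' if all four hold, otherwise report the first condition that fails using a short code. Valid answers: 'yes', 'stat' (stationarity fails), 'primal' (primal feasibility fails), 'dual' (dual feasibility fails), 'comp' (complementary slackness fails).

Gradient of f: grad f(x) = Q x + c = (0, 0)
Constraint values g_i(x) = a_i^T x - b_i:
  g_1((-1, -3)) = 1
Stationarity residual: grad f(x) + sum_i lambda_i a_i = (0, 0)
  -> stationarity OK
Primal feasibility (all g_i <= 0): FAILS
Dual feasibility (all lambda_i >= 0): OK
Complementary slackness (lambda_i * g_i(x) = 0 for all i): OK

Verdict: the first failing condition is primal_feasibility -> primal.

primal


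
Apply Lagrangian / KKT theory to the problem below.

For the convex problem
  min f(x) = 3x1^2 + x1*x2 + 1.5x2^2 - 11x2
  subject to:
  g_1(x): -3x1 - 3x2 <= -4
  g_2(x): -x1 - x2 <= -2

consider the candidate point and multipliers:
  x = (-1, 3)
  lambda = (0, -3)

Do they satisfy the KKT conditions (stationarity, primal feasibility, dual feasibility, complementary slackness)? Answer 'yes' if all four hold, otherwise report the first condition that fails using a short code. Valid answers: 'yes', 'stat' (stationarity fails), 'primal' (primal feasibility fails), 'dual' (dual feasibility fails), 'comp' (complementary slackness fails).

Gradient of f: grad f(x) = Q x + c = (-3, -3)
Constraint values g_i(x) = a_i^T x - b_i:
  g_1((-1, 3)) = -2
  g_2((-1, 3)) = 0
Stationarity residual: grad f(x) + sum_i lambda_i a_i = (0, 0)
  -> stationarity OK
Primal feasibility (all g_i <= 0): OK
Dual feasibility (all lambda_i >= 0): FAILS
Complementary slackness (lambda_i * g_i(x) = 0 for all i): OK

Verdict: the first failing condition is dual_feasibility -> dual.

dual


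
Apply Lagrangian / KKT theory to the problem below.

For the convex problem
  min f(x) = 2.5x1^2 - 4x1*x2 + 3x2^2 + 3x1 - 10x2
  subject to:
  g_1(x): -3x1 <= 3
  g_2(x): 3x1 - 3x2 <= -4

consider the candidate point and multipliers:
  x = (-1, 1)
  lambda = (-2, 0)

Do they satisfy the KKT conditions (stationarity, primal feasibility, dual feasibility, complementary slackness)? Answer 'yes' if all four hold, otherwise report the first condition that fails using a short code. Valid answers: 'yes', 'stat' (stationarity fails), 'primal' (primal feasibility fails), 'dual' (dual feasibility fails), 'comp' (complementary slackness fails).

Gradient of f: grad f(x) = Q x + c = (-6, 0)
Constraint values g_i(x) = a_i^T x - b_i:
  g_1((-1, 1)) = 0
  g_2((-1, 1)) = -2
Stationarity residual: grad f(x) + sum_i lambda_i a_i = (0, 0)
  -> stationarity OK
Primal feasibility (all g_i <= 0): OK
Dual feasibility (all lambda_i >= 0): FAILS
Complementary slackness (lambda_i * g_i(x) = 0 for all i): OK

Verdict: the first failing condition is dual_feasibility -> dual.

dual


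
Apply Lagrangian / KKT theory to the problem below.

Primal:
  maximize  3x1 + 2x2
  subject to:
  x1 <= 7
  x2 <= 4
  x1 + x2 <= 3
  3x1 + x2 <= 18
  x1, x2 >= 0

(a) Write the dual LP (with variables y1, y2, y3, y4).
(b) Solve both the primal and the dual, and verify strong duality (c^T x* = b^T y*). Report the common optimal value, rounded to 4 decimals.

The standard primal-dual pair for 'max c^T x s.t. A x <= b, x >= 0' is:
  Dual:  min b^T y  s.t.  A^T y >= c,  y >= 0.

So the dual LP is:
  minimize  7y1 + 4y2 + 3y3 + 18y4
  subject to:
    y1 + y3 + 3y4 >= 3
    y2 + y3 + y4 >= 2
    y1, y2, y3, y4 >= 0

Solving the primal: x* = (3, 0).
  primal value c^T x* = 9.
Solving the dual: y* = (0, 0, 3, 0).
  dual value b^T y* = 9.
Strong duality: c^T x* = b^T y*. Confirmed.

9


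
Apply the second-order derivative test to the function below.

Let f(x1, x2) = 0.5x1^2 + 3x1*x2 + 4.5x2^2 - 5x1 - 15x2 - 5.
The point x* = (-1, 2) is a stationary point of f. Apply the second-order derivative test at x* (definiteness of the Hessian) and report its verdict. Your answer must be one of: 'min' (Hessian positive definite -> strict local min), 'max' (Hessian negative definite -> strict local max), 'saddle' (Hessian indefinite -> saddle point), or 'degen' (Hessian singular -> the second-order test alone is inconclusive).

Compute the Hessian H = grad^2 f:
  H = [[1, 3], [3, 9]]
Verify stationarity: grad f(x*) = H x* + g = (0, 0).
Eigenvalues of H: 0, 10.
H has a zero eigenvalue (singular; positive semidefinite but not definite), so H is neither positive definite, negative definite, nor indefinite. The second-order test alone is inconclusive -> degen.
(Indeed, f is constant along the null direction of H through x*, so x* is not a strict local extremum.)

degen


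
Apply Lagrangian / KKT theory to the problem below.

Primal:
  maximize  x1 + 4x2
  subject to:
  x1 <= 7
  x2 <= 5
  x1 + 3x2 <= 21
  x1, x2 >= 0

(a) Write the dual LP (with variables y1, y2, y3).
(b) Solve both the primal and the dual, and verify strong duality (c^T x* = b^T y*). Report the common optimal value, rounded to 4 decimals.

The standard primal-dual pair for 'max c^T x s.t. A x <= b, x >= 0' is:
  Dual:  min b^T y  s.t.  A^T y >= c,  y >= 0.

So the dual LP is:
  minimize  7y1 + 5y2 + 21y3
  subject to:
    y1 + y3 >= 1
    y2 + 3y3 >= 4
    y1, y2, y3 >= 0

Solving the primal: x* = (6, 5).
  primal value c^T x* = 26.
Solving the dual: y* = (0, 1, 1).
  dual value b^T y* = 26.
Strong duality: c^T x* = b^T y*. Confirmed.

26


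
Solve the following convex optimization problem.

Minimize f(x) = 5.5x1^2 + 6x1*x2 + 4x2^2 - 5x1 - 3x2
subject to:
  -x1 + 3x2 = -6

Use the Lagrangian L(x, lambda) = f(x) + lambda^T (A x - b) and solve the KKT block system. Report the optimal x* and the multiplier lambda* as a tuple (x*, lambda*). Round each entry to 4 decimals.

Form the Lagrangian:
  L(x, lambda) = (1/2) x^T Q x + c^T x + lambda^T (A x - b)
Stationarity (grad_x L = 0): Q x + c + A^T lambda = 0.
Primal feasibility: A x = b.

This gives the KKT block system:
  [ Q   A^T ] [ x     ]   [-c ]
  [ A    0  ] [ lambda ] = [ b ]

Solving the linear system:
  x*      = (1.4685, -1.5105)
  lambda* = (2.0909)
  f(x*)   = 4.8671

x* = (1.4685, -1.5105), lambda* = (2.0909)


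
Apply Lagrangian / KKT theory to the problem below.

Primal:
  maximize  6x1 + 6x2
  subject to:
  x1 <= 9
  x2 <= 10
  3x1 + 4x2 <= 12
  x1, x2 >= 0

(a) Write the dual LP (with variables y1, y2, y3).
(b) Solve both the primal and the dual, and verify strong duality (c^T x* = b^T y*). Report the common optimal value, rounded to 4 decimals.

The standard primal-dual pair for 'max c^T x s.t. A x <= b, x >= 0' is:
  Dual:  min b^T y  s.t.  A^T y >= c,  y >= 0.

So the dual LP is:
  minimize  9y1 + 10y2 + 12y3
  subject to:
    y1 + 3y3 >= 6
    y2 + 4y3 >= 6
    y1, y2, y3 >= 0

Solving the primal: x* = (4, 0).
  primal value c^T x* = 24.
Solving the dual: y* = (0, 0, 2).
  dual value b^T y* = 24.
Strong duality: c^T x* = b^T y*. Confirmed.

24


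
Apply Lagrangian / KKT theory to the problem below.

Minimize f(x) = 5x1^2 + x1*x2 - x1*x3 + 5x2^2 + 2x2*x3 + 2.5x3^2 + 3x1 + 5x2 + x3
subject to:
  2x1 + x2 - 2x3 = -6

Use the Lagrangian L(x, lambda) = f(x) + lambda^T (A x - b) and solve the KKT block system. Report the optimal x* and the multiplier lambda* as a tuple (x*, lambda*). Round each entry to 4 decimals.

Form the Lagrangian:
  L(x, lambda) = (1/2) x^T Q x + c^T x + lambda^T (A x - b)
Stationarity (grad_x L = 0): Q x + c + A^T lambda = 0.
Primal feasibility: A x = b.

This gives the KKT block system:
  [ Q   A^T ] [ x     ]   [-c ]
  [ A    0  ] [ lambda ] = [ b ]

Solving the linear system:
  x*      = (-0.7946, -1.1341, 1.6384)
  lambda* = (3.8591)
  f(x*)   = 8.3693

x* = (-0.7946, -1.1341, 1.6384), lambda* = (3.8591)


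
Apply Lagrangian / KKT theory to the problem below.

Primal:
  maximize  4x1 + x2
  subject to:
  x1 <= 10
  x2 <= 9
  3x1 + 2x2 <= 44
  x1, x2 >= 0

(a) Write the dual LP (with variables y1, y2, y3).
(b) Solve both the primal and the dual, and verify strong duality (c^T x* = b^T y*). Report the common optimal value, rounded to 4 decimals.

The standard primal-dual pair for 'max c^T x s.t. A x <= b, x >= 0' is:
  Dual:  min b^T y  s.t.  A^T y >= c,  y >= 0.

So the dual LP is:
  minimize  10y1 + 9y2 + 44y3
  subject to:
    y1 + 3y3 >= 4
    y2 + 2y3 >= 1
    y1, y2, y3 >= 0

Solving the primal: x* = (10, 7).
  primal value c^T x* = 47.
Solving the dual: y* = (2.5, 0, 0.5).
  dual value b^T y* = 47.
Strong duality: c^T x* = b^T y*. Confirmed.

47


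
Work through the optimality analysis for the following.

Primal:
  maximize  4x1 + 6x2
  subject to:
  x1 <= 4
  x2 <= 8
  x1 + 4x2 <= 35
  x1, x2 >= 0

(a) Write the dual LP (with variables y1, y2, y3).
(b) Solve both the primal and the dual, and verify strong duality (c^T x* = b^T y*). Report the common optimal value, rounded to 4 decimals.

The standard primal-dual pair for 'max c^T x s.t. A x <= b, x >= 0' is:
  Dual:  min b^T y  s.t.  A^T y >= c,  y >= 0.

So the dual LP is:
  minimize  4y1 + 8y2 + 35y3
  subject to:
    y1 + y3 >= 4
    y2 + 4y3 >= 6
    y1, y2, y3 >= 0

Solving the primal: x* = (4, 7.75).
  primal value c^T x* = 62.5.
Solving the dual: y* = (2.5, 0, 1.5).
  dual value b^T y* = 62.5.
Strong duality: c^T x* = b^T y*. Confirmed.

62.5


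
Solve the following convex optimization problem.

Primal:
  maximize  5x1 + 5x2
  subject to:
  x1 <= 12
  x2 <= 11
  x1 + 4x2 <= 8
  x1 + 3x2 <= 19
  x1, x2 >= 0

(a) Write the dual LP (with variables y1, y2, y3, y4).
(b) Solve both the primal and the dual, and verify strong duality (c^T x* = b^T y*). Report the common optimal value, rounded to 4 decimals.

The standard primal-dual pair for 'max c^T x s.t. A x <= b, x >= 0' is:
  Dual:  min b^T y  s.t.  A^T y >= c,  y >= 0.

So the dual LP is:
  minimize  12y1 + 11y2 + 8y3 + 19y4
  subject to:
    y1 + y3 + y4 >= 5
    y2 + 4y3 + 3y4 >= 5
    y1, y2, y3, y4 >= 0

Solving the primal: x* = (8, 0).
  primal value c^T x* = 40.
Solving the dual: y* = (0, 0, 5, 0).
  dual value b^T y* = 40.
Strong duality: c^T x* = b^T y*. Confirmed.

40


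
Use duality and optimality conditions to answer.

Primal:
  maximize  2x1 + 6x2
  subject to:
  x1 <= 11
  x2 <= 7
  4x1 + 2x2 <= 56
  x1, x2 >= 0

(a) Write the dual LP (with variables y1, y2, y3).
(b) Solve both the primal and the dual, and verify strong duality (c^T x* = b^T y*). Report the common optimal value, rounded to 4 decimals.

The standard primal-dual pair for 'max c^T x s.t. A x <= b, x >= 0' is:
  Dual:  min b^T y  s.t.  A^T y >= c,  y >= 0.

So the dual LP is:
  minimize  11y1 + 7y2 + 56y3
  subject to:
    y1 + 4y3 >= 2
    y2 + 2y3 >= 6
    y1, y2, y3 >= 0

Solving the primal: x* = (10.5, 7).
  primal value c^T x* = 63.
Solving the dual: y* = (0, 5, 0.5).
  dual value b^T y* = 63.
Strong duality: c^T x* = b^T y*. Confirmed.

63


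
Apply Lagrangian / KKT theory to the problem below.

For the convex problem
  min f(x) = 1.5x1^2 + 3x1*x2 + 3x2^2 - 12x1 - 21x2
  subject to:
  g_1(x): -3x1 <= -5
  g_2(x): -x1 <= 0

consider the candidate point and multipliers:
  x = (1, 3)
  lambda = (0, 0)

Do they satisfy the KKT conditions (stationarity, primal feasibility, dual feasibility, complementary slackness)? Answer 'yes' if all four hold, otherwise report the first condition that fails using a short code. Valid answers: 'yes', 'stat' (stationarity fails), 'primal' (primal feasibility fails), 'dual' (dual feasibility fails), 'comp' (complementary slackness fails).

Gradient of f: grad f(x) = Q x + c = (0, 0)
Constraint values g_i(x) = a_i^T x - b_i:
  g_1((1, 3)) = 2
  g_2((1, 3)) = -1
Stationarity residual: grad f(x) + sum_i lambda_i a_i = (0, 0)
  -> stationarity OK
Primal feasibility (all g_i <= 0): FAILS
Dual feasibility (all lambda_i >= 0): OK
Complementary slackness (lambda_i * g_i(x) = 0 for all i): OK

Verdict: the first failing condition is primal_feasibility -> primal.

primal


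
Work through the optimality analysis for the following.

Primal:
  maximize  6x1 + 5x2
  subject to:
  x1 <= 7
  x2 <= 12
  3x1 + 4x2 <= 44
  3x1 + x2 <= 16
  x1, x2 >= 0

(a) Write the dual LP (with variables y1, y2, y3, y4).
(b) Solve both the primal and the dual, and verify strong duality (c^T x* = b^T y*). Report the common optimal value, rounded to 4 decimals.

The standard primal-dual pair for 'max c^T x s.t. A x <= b, x >= 0' is:
  Dual:  min b^T y  s.t.  A^T y >= c,  y >= 0.

So the dual LP is:
  minimize  7y1 + 12y2 + 44y3 + 16y4
  subject to:
    y1 + 3y3 + 3y4 >= 6
    y2 + 4y3 + y4 >= 5
    y1, y2, y3, y4 >= 0

Solving the primal: x* = (2.2222, 9.3333).
  primal value c^T x* = 60.
Solving the dual: y* = (0, 0, 1, 1).
  dual value b^T y* = 60.
Strong duality: c^T x* = b^T y*. Confirmed.

60


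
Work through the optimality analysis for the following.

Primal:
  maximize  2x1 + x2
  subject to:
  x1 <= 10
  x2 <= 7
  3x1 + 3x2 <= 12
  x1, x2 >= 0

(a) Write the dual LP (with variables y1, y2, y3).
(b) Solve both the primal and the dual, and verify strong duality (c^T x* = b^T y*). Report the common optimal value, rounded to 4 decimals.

The standard primal-dual pair for 'max c^T x s.t. A x <= b, x >= 0' is:
  Dual:  min b^T y  s.t.  A^T y >= c,  y >= 0.

So the dual LP is:
  minimize  10y1 + 7y2 + 12y3
  subject to:
    y1 + 3y3 >= 2
    y2 + 3y3 >= 1
    y1, y2, y3 >= 0

Solving the primal: x* = (4, 0).
  primal value c^T x* = 8.
Solving the dual: y* = (0, 0, 0.6667).
  dual value b^T y* = 8.
Strong duality: c^T x* = b^T y*. Confirmed.

8


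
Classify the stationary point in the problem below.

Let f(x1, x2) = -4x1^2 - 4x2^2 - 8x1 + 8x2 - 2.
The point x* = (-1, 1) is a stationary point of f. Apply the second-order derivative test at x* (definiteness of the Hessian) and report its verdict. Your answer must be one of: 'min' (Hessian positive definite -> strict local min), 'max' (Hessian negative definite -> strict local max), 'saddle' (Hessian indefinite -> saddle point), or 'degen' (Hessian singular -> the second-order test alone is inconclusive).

Compute the Hessian H = grad^2 f:
  H = [[-8, 0], [0, -8]]
Verify stationarity: grad f(x*) = H x* + g = (0, 0).
Eigenvalues of H: -8, -8.
Both eigenvalues < 0, so H is negative definite -> x* is a strict local max.

max


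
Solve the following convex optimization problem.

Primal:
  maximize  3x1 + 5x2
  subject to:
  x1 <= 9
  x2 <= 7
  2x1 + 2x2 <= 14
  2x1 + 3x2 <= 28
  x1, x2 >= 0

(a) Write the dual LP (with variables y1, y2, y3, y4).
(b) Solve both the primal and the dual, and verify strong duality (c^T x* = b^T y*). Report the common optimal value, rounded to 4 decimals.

The standard primal-dual pair for 'max c^T x s.t. A x <= b, x >= 0' is:
  Dual:  min b^T y  s.t.  A^T y >= c,  y >= 0.

So the dual LP is:
  minimize  9y1 + 7y2 + 14y3 + 28y4
  subject to:
    y1 + 2y3 + 2y4 >= 3
    y2 + 2y3 + 3y4 >= 5
    y1, y2, y3, y4 >= 0

Solving the primal: x* = (0, 7).
  primal value c^T x* = 35.
Solving the dual: y* = (0, 2, 1.5, 0).
  dual value b^T y* = 35.
Strong duality: c^T x* = b^T y*. Confirmed.

35


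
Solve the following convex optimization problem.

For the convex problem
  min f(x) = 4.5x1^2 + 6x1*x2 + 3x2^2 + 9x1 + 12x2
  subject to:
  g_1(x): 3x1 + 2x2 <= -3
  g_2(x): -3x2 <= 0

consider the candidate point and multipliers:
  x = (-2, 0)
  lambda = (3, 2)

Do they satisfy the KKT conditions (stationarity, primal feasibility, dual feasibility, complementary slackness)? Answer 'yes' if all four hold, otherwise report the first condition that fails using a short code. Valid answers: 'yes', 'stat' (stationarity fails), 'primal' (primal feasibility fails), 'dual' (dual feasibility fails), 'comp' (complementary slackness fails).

Gradient of f: grad f(x) = Q x + c = (-9, 0)
Constraint values g_i(x) = a_i^T x - b_i:
  g_1((-2, 0)) = -3
  g_2((-2, 0)) = 0
Stationarity residual: grad f(x) + sum_i lambda_i a_i = (0, 0)
  -> stationarity OK
Primal feasibility (all g_i <= 0): OK
Dual feasibility (all lambda_i >= 0): OK
Complementary slackness (lambda_i * g_i(x) = 0 for all i): FAILS

Verdict: the first failing condition is complementary_slackness -> comp.

comp


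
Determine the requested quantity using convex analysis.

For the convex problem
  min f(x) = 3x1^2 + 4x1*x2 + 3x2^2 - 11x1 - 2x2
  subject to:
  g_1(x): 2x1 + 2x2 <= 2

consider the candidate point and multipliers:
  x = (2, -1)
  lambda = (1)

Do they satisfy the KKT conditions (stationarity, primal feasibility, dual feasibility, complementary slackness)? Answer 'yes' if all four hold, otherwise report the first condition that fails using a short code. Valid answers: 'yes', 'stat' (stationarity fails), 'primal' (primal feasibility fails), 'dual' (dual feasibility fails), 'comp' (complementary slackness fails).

Gradient of f: grad f(x) = Q x + c = (-3, 0)
Constraint values g_i(x) = a_i^T x - b_i:
  g_1((2, -1)) = 0
Stationarity residual: grad f(x) + sum_i lambda_i a_i = (-1, 2)
  -> stationarity FAILS
Primal feasibility (all g_i <= 0): OK
Dual feasibility (all lambda_i >= 0): OK
Complementary slackness (lambda_i * g_i(x) = 0 for all i): OK

Verdict: the first failing condition is stationarity -> stat.

stat


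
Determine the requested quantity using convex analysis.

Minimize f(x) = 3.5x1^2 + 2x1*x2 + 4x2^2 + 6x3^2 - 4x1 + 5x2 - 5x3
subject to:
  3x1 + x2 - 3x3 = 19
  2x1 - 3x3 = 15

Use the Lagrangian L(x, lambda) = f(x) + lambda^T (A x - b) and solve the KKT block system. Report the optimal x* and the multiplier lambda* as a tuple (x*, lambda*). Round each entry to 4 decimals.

Form the Lagrangian:
  L(x, lambda) = (1/2) x^T Q x + c^T x + lambda^T (A x - b)
Stationarity (grad_x L = 0): Q x + c + A^T lambda = 0.
Primal feasibility: A x = b.

This gives the KKT block system:
  [ Q   A^T ] [ x     ]   [-c ]
  [ A    0  ] [ lambda ] = [ b ]

Solving the linear system:
  x*      = (4.6735, -0.6735, -1.8844)
  lambda* = (-8.9592, -0.2449)
  f(x*)   = 80.6293

x* = (4.6735, -0.6735, -1.8844), lambda* = (-8.9592, -0.2449)


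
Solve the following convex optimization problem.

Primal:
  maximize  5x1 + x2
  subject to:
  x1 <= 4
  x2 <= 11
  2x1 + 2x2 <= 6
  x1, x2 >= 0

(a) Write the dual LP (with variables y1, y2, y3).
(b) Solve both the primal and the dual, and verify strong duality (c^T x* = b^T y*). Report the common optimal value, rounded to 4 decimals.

The standard primal-dual pair for 'max c^T x s.t. A x <= b, x >= 0' is:
  Dual:  min b^T y  s.t.  A^T y >= c,  y >= 0.

So the dual LP is:
  minimize  4y1 + 11y2 + 6y3
  subject to:
    y1 + 2y3 >= 5
    y2 + 2y3 >= 1
    y1, y2, y3 >= 0

Solving the primal: x* = (3, 0).
  primal value c^T x* = 15.
Solving the dual: y* = (0, 0, 2.5).
  dual value b^T y* = 15.
Strong duality: c^T x* = b^T y*. Confirmed.

15


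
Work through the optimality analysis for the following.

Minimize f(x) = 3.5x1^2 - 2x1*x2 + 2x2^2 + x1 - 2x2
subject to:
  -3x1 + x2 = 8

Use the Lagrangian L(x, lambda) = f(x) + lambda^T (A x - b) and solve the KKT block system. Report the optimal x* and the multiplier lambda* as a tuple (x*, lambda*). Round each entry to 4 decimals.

Form the Lagrangian:
  L(x, lambda) = (1/2) x^T Q x + c^T x + lambda^T (A x - b)
Stationarity (grad_x L = 0): Q x + c + A^T lambda = 0.
Primal feasibility: A x = b.

This gives the KKT block system:
  [ Q   A^T ] [ x     ]   [-c ]
  [ A    0  ] [ lambda ] = [ b ]

Solving the linear system:
  x*      = (-2.4194, 0.7419)
  lambda* = (-5.8065)
  f(x*)   = 21.2742

x* = (-2.4194, 0.7419), lambda* = (-5.8065)


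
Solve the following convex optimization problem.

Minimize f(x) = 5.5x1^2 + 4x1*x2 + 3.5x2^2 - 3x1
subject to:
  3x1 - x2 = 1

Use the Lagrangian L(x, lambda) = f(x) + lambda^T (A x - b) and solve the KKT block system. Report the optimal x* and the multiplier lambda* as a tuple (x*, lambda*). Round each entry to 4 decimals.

Form the Lagrangian:
  L(x, lambda) = (1/2) x^T Q x + c^T x + lambda^T (A x - b)
Stationarity (grad_x L = 0): Q x + c + A^T lambda = 0.
Primal feasibility: A x = b.

This gives the KKT block system:
  [ Q   A^T ] [ x     ]   [-c ]
  [ A    0  ] [ lambda ] = [ b ]

Solving the linear system:
  x*      = (0.2857, -0.1429)
  lambda* = (0.1429)
  f(x*)   = -0.5

x* = (0.2857, -0.1429), lambda* = (0.1429)


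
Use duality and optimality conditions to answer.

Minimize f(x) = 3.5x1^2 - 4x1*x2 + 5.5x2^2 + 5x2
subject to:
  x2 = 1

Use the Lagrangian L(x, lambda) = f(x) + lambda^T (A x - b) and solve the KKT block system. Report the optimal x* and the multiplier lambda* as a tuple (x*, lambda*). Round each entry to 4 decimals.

Form the Lagrangian:
  L(x, lambda) = (1/2) x^T Q x + c^T x + lambda^T (A x - b)
Stationarity (grad_x L = 0): Q x + c + A^T lambda = 0.
Primal feasibility: A x = b.

This gives the KKT block system:
  [ Q   A^T ] [ x     ]   [-c ]
  [ A    0  ] [ lambda ] = [ b ]

Solving the linear system:
  x*      = (0.5714, 1)
  lambda* = (-13.7143)
  f(x*)   = 9.3571

x* = (0.5714, 1), lambda* = (-13.7143)


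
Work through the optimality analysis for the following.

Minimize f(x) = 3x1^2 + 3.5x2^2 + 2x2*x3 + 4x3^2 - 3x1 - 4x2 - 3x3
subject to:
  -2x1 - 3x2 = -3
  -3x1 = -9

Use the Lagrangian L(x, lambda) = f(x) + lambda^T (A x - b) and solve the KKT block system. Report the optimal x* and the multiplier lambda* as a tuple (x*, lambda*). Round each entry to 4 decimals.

Form the Lagrangian:
  L(x, lambda) = (1/2) x^T Q x + c^T x + lambda^T (A x - b)
Stationarity (grad_x L = 0): Q x + c + A^T lambda = 0.
Primal feasibility: A x = b.

This gives the KKT block system:
  [ Q   A^T ] [ x     ]   [-c ]
  [ A    0  ] [ lambda ] = [ b ]

Solving the linear system:
  x*      = (3, -1, 0.625)
  lambda* = (-3.25, 7.1667)
  f(x*)   = 23.9375

x* = (3, -1, 0.625), lambda* = (-3.25, 7.1667)


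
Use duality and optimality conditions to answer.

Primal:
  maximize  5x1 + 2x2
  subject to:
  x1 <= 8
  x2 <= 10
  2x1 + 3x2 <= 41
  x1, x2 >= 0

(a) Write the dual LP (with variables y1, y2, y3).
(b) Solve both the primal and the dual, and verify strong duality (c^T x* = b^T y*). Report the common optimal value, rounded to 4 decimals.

The standard primal-dual pair for 'max c^T x s.t. A x <= b, x >= 0' is:
  Dual:  min b^T y  s.t.  A^T y >= c,  y >= 0.

So the dual LP is:
  minimize  8y1 + 10y2 + 41y3
  subject to:
    y1 + 2y3 >= 5
    y2 + 3y3 >= 2
    y1, y2, y3 >= 0

Solving the primal: x* = (8, 8.3333).
  primal value c^T x* = 56.6667.
Solving the dual: y* = (3.6667, 0, 0.6667).
  dual value b^T y* = 56.6667.
Strong duality: c^T x* = b^T y*. Confirmed.

56.6667


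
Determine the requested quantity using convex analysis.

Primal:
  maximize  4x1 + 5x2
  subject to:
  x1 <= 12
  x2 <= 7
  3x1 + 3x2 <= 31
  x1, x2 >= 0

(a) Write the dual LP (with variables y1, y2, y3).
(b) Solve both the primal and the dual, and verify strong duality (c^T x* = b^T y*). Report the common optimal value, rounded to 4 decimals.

The standard primal-dual pair for 'max c^T x s.t. A x <= b, x >= 0' is:
  Dual:  min b^T y  s.t.  A^T y >= c,  y >= 0.

So the dual LP is:
  minimize  12y1 + 7y2 + 31y3
  subject to:
    y1 + 3y3 >= 4
    y2 + 3y3 >= 5
    y1, y2, y3 >= 0

Solving the primal: x* = (3.3333, 7).
  primal value c^T x* = 48.3333.
Solving the dual: y* = (0, 1, 1.3333).
  dual value b^T y* = 48.3333.
Strong duality: c^T x* = b^T y*. Confirmed.

48.3333


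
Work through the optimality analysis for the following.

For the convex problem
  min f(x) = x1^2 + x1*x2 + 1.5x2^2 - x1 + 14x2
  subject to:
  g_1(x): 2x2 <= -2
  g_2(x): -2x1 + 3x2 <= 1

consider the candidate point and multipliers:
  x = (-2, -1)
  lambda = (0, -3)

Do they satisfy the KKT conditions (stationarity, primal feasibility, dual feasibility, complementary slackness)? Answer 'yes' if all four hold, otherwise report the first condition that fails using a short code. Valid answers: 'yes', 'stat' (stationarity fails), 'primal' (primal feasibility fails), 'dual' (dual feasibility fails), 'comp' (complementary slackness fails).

Gradient of f: grad f(x) = Q x + c = (-6, 9)
Constraint values g_i(x) = a_i^T x - b_i:
  g_1((-2, -1)) = 0
  g_2((-2, -1)) = 0
Stationarity residual: grad f(x) + sum_i lambda_i a_i = (0, 0)
  -> stationarity OK
Primal feasibility (all g_i <= 0): OK
Dual feasibility (all lambda_i >= 0): FAILS
Complementary slackness (lambda_i * g_i(x) = 0 for all i): OK

Verdict: the first failing condition is dual_feasibility -> dual.

dual


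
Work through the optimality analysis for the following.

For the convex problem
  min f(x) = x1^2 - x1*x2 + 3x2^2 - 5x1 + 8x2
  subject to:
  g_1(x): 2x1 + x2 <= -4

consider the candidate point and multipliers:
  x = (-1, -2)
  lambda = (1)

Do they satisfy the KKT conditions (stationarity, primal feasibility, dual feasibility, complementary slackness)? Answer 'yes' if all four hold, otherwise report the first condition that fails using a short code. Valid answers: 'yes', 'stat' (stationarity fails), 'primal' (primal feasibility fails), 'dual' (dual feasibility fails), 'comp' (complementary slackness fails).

Gradient of f: grad f(x) = Q x + c = (-5, -3)
Constraint values g_i(x) = a_i^T x - b_i:
  g_1((-1, -2)) = 0
Stationarity residual: grad f(x) + sum_i lambda_i a_i = (-3, -2)
  -> stationarity FAILS
Primal feasibility (all g_i <= 0): OK
Dual feasibility (all lambda_i >= 0): OK
Complementary slackness (lambda_i * g_i(x) = 0 for all i): OK

Verdict: the first failing condition is stationarity -> stat.

stat


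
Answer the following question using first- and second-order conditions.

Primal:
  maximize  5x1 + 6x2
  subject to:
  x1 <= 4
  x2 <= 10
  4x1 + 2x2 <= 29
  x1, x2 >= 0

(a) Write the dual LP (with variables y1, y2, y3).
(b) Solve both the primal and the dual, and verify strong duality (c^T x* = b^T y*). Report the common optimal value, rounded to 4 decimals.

The standard primal-dual pair for 'max c^T x s.t. A x <= b, x >= 0' is:
  Dual:  min b^T y  s.t.  A^T y >= c,  y >= 0.

So the dual LP is:
  minimize  4y1 + 10y2 + 29y3
  subject to:
    y1 + 4y3 >= 5
    y2 + 2y3 >= 6
    y1, y2, y3 >= 0

Solving the primal: x* = (2.25, 10).
  primal value c^T x* = 71.25.
Solving the dual: y* = (0, 3.5, 1.25).
  dual value b^T y* = 71.25.
Strong duality: c^T x* = b^T y*. Confirmed.

71.25


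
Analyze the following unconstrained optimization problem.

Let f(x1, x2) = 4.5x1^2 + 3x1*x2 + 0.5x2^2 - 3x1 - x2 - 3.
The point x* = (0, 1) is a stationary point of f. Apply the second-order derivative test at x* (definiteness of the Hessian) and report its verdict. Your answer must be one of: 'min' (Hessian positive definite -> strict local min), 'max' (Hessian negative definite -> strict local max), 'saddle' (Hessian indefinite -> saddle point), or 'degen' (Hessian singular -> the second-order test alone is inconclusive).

Compute the Hessian H = grad^2 f:
  H = [[9, 3], [3, 1]]
Verify stationarity: grad f(x*) = H x* + g = (0, 0).
Eigenvalues of H: 0, 10.
H has a zero eigenvalue (singular; positive semidefinite but not definite), so H is neither positive definite, negative definite, nor indefinite. The second-order test alone is inconclusive -> degen.
(Indeed, f is constant along the null direction of H through x*, so x* is not a strict local extremum.)

degen


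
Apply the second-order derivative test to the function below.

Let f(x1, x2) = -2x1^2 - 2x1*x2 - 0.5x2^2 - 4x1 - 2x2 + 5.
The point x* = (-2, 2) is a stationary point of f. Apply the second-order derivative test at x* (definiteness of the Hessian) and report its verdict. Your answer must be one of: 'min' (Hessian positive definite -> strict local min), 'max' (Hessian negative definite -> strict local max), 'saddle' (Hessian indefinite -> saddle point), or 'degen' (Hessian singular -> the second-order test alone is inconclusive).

Compute the Hessian H = grad^2 f:
  H = [[-4, -2], [-2, -1]]
Verify stationarity: grad f(x*) = H x* + g = (0, 0).
Eigenvalues of H: -5, 0.
H has a zero eigenvalue (singular; negative semidefinite but not definite), so H is neither positive definite, negative definite, nor indefinite. The second-order test alone is inconclusive -> degen.
(Indeed, f is constant along the null direction of H through x*, so x* is not a strict local extremum.)

degen


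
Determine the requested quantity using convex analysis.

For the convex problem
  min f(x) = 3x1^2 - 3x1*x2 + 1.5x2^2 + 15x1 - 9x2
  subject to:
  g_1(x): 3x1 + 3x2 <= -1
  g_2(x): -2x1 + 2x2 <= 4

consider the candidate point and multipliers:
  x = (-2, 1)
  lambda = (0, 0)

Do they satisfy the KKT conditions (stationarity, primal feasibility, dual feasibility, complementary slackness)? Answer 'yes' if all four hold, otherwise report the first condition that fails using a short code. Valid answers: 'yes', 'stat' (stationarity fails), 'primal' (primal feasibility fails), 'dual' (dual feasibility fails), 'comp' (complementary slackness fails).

Gradient of f: grad f(x) = Q x + c = (0, 0)
Constraint values g_i(x) = a_i^T x - b_i:
  g_1((-2, 1)) = -2
  g_2((-2, 1)) = 2
Stationarity residual: grad f(x) + sum_i lambda_i a_i = (0, 0)
  -> stationarity OK
Primal feasibility (all g_i <= 0): FAILS
Dual feasibility (all lambda_i >= 0): OK
Complementary slackness (lambda_i * g_i(x) = 0 for all i): OK

Verdict: the first failing condition is primal_feasibility -> primal.

primal


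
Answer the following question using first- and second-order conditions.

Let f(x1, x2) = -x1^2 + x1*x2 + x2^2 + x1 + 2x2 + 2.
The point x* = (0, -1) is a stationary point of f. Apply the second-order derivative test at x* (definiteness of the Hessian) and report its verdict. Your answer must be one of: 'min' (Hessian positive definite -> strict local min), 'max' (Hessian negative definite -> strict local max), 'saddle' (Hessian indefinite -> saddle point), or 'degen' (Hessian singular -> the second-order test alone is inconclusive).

Compute the Hessian H = grad^2 f:
  H = [[-2, 1], [1, 2]]
Verify stationarity: grad f(x*) = H x* + g = (0, 0).
Eigenvalues of H: -2.2361, 2.2361.
Eigenvalues have mixed signs, so H is indefinite -> x* is a saddle point.

saddle


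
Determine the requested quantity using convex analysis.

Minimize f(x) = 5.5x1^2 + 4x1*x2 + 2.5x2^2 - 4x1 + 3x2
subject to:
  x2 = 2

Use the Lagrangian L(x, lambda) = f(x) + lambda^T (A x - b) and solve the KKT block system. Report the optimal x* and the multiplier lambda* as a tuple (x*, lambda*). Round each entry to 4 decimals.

Form the Lagrangian:
  L(x, lambda) = (1/2) x^T Q x + c^T x + lambda^T (A x - b)
Stationarity (grad_x L = 0): Q x + c + A^T lambda = 0.
Primal feasibility: A x = b.

This gives the KKT block system:
  [ Q   A^T ] [ x     ]   [-c ]
  [ A    0  ] [ lambda ] = [ b ]

Solving the linear system:
  x*      = (-0.3636, 2)
  lambda* = (-11.5455)
  f(x*)   = 15.2727

x* = (-0.3636, 2), lambda* = (-11.5455)
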